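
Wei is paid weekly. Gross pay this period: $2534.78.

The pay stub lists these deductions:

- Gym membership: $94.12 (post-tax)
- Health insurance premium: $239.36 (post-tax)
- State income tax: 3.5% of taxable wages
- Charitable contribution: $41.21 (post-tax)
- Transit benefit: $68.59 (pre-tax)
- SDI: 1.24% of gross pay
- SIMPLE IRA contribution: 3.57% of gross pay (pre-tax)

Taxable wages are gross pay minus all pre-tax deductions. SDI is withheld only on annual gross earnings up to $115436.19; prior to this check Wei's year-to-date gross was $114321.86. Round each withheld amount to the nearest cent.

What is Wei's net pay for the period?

Transit benefit: $68.59
SIMPLE IRA contribution: $2534.78 × 0.0357 = $90.49
Pre-tax total = $68.59 + $90.49 = $159.08
Taxable wages = $2534.78 − $159.08 = $2375.70
State income tax: $2375.70 × 0.035 = $83.15
SDI: only $115436.19 − $114321.86 = $1114.33 of this check is subject → $1114.33 × 0.0124 = $13.82
Health insurance premium: $239.36
Charitable contribution: $41.21
Gym membership: $94.12
Total deductions = $68.59 + $90.49 + $83.15 + $13.82 + $239.36 + $41.21 + $94.12 = $630.74
Net pay = $2534.78 − $630.74 = $1904.04

$1904.04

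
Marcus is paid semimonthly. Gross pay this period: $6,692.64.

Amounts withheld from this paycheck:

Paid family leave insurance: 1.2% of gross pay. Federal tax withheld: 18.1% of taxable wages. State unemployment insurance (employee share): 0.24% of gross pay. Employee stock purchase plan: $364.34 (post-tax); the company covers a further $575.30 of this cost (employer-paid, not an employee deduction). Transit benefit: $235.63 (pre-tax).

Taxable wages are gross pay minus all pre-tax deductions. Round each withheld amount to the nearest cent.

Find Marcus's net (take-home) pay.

Transit benefit: $235.63
Taxable wages = $6,692.64 − $235.63 = $6,457.01
Federal tax withheld: $6,457.01 × 0.181 = $1,168.72
Paid family leave insurance: $6,692.64 × 0.012 = $80.31
State unemployment insurance (employee share): $6,692.64 × 0.0024 = $16.06
Employee stock purchase plan: $364.34
(Employer's $575.30 toward employee stock purchase plan is not withheld from the employee.)
Total deductions = $235.63 + $1,168.72 + $80.31 + $16.06 + $364.34 = $1,865.06
Net pay = $6,692.64 − $1,865.06 = $4,827.58

$4,827.58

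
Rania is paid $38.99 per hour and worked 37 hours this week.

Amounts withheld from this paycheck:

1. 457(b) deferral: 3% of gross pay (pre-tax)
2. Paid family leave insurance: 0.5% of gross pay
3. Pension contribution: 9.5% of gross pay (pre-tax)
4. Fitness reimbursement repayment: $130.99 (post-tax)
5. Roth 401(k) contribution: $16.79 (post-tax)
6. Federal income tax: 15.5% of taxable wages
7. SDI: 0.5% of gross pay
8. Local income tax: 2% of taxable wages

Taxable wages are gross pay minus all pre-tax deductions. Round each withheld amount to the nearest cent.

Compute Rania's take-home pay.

Gross pay: 37 × $38.99 = $1,442.63
457(b) deferral: $1,442.63 × 0.03 = $43.28
Pension contribution: $1,442.63 × 0.095 = $137.05
Pre-tax total = $43.28 + $137.05 = $180.33
Taxable wages = $1,442.63 − $180.33 = $1,262.30
Federal income tax: $1,262.30 × 0.155 = $195.66
Local income tax: $1,262.30 × 0.02 = $25.25
SDI: $1,442.63 × 0.005 = $7.21
Paid family leave insurance: $1,442.63 × 0.005 = $7.21
Roth 401(k) contribution: $16.79
Fitness reimbursement repayment: $130.99
Total deductions = $43.28 + $137.05 + $195.66 + $25.25 + $7.21 + $7.21 + $16.79 + $130.99 = $563.44
Net pay = $1,442.63 − $563.44 = $879.19

$879.19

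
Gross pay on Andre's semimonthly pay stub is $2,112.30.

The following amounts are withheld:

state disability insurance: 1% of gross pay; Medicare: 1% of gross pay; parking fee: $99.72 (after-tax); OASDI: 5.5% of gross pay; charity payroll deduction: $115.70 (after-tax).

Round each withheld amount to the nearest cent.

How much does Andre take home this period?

OASDI: $2,112.30 × 0.055 = $116.18
Medicare: $2,112.30 × 0.01 = $21.12
State disability insurance: $2,112.30 × 0.01 = $21.12
Charity payroll deduction: $115.70
Parking fee: $99.72
Total deductions = $116.18 + $21.12 + $21.12 + $115.70 + $99.72 = $373.84
Net pay = $2,112.30 − $373.84 = $1,738.46

$1,738.46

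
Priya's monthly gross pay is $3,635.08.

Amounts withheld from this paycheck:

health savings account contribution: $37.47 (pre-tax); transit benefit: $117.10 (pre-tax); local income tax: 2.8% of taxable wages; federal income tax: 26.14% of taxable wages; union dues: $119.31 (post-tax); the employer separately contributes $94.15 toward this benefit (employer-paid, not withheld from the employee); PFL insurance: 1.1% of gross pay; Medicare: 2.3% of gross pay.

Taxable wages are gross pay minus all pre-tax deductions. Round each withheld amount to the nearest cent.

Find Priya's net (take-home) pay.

$2,230.34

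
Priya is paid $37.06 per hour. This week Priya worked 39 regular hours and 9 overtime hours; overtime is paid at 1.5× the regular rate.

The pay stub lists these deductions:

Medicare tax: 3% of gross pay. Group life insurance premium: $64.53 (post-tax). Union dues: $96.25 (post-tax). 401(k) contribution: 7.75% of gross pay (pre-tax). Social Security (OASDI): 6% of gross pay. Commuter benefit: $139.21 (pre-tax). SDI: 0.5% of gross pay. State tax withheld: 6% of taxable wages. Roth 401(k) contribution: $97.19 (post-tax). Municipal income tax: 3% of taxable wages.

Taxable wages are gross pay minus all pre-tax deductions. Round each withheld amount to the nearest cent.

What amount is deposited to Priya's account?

Regular pay: 39 × $37.06 = $1445.34
Overtime pay: 9 × $37.06 × 1.5 = $500.31
Gross pay = $1445.34 + $500.31 = $1945.65
Commuter benefit: $139.21
401(k) contribution: $1945.65 × 0.0775 = $150.79
Pre-tax total = $139.21 + $150.79 = $290.00
Taxable wages = $1945.65 − $290.00 = $1655.65
Municipal income tax: $1655.65 × 0.03 = $49.67
State tax withheld: $1655.65 × 0.06 = $99.34
Social Security (OASDI): $1945.65 × 0.06 = $116.74
Medicare tax: $1945.65 × 0.03 = $58.37
SDI: $1945.65 × 0.005 = $9.73
Roth 401(k) contribution: $97.19
Group life insurance premium: $64.53
Union dues: $96.25
Total deductions = $139.21 + $150.79 + $49.67 + $99.34 + $116.74 + $58.37 + $9.73 + $97.19 + $64.53 + $96.25 = $881.82
Net pay = $1945.65 − $881.82 = $1063.83

$1063.83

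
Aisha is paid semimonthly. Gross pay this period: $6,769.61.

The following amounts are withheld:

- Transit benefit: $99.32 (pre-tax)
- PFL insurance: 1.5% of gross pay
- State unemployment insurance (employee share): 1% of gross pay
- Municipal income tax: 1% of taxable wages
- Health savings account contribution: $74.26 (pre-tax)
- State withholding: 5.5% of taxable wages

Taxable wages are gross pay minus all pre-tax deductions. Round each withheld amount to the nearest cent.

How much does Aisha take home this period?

Health savings account contribution: $74.26
Transit benefit: $99.32
Pre-tax total = $74.26 + $99.32 = $173.58
Taxable wages = $6,769.61 − $173.58 = $6,596.03
Municipal income tax: $6,596.03 × 0.01 = $65.96
State withholding: $6,596.03 × 0.055 = $362.78
PFL insurance: $6,769.61 × 0.015 = $101.54
State unemployment insurance (employee share): $6,769.61 × 0.01 = $67.70
Total deductions = $74.26 + $99.32 + $65.96 + $362.78 + $101.54 + $67.70 = $771.56
Net pay = $6,769.61 − $771.56 = $5,998.05

$5,998.05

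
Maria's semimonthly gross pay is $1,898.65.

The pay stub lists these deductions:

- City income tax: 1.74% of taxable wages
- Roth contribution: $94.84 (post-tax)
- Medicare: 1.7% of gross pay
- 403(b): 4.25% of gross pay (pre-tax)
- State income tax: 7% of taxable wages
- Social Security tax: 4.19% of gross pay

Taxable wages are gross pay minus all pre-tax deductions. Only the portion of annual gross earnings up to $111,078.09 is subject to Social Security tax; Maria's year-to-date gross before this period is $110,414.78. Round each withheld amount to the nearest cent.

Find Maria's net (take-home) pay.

403(b): $1,898.65 × 0.0425 = $80.69
Taxable wages = $1,898.65 − $80.69 = $1,817.96
State income tax: $1,817.96 × 0.07 = $127.26
City income tax: $1,817.96 × 0.0174 = $31.63
Medicare: $1,898.65 × 0.017 = $32.28
Social Security tax: only $111,078.09 − $110,414.78 = $663.31 of this check is subject → $663.31 × 0.0419 = $27.79
Roth contribution: $94.84
Total deductions = $80.69 + $127.26 + $31.63 + $32.28 + $27.79 + $94.84 = $394.49
Net pay = $1,898.65 − $394.49 = $1,504.16

$1,504.16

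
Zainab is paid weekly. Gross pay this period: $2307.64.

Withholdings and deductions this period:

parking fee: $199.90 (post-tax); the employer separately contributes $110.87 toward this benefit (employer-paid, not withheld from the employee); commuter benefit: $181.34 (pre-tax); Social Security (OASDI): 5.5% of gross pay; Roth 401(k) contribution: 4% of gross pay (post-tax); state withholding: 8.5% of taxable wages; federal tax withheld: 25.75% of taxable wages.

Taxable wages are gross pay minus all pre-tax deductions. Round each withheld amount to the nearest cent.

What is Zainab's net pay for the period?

$978.91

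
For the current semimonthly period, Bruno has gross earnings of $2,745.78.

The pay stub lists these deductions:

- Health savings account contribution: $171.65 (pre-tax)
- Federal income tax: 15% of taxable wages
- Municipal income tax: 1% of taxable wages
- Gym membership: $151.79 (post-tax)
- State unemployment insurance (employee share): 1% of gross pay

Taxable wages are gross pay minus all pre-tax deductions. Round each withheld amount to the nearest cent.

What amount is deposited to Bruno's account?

$1,983.02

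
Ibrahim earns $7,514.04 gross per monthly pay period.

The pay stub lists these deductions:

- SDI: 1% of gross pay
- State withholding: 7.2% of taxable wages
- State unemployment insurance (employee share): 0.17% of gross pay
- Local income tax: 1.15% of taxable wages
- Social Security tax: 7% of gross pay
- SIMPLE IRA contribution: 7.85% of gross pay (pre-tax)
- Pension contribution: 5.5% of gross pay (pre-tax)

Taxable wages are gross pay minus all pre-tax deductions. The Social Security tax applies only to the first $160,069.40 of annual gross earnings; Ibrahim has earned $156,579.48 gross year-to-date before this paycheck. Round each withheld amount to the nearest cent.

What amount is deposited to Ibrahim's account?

$5,635.05

SIMPLE IRA contribution: $7,514.04 × 0.0785 = $589.85
Pension contribution: $7,514.04 × 0.055 = $413.27
Pre-tax total = $589.85 + $413.27 = $1,003.12
Taxable wages = $7,514.04 − $1,003.12 = $6,510.92
Local income tax: $6,510.92 × 0.0115 = $74.88
State withholding: $6,510.92 × 0.072 = $468.79
SDI: $7,514.04 × 0.01 = $75.14
Social Security tax: only $160,069.40 − $156,579.48 = $3,489.92 of this check is subject → $3,489.92 × 0.07 = $244.29
State unemployment insurance (employee share): $7,514.04 × 0.0017 = $12.77
Total deductions = $589.85 + $413.27 + $74.88 + $468.79 + $75.14 + $244.29 + $12.77 = $1,878.99
Net pay = $7,514.04 − $1,878.99 = $5,635.05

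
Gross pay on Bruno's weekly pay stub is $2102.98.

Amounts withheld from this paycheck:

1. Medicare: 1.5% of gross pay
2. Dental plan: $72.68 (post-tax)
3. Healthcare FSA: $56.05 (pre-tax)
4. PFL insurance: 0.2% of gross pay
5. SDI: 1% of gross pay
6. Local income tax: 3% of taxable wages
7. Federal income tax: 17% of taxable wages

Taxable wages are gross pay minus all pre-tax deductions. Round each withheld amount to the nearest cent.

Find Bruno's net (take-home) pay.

$1508.08

Healthcare FSA: $56.05
Taxable wages = $2102.98 − $56.05 = $2046.93
Federal income tax: $2046.93 × 0.17 = $347.98
Local income tax: $2046.93 × 0.03 = $61.41
PFL insurance: $2102.98 × 0.002 = $4.21
Medicare: $2102.98 × 0.015 = $31.54
SDI: $2102.98 × 0.01 = $21.03
Dental plan: $72.68
Total deductions = $56.05 + $347.98 + $61.41 + $4.21 + $31.54 + $21.03 + $72.68 = $594.90
Net pay = $2102.98 − $594.90 = $1508.08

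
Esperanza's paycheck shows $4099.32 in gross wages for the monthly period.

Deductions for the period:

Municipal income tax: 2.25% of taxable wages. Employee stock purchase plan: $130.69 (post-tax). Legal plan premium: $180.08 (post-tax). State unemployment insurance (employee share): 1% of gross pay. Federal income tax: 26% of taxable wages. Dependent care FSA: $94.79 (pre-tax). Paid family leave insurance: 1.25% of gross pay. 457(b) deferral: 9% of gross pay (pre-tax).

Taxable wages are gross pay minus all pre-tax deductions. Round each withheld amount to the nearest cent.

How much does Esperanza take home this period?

$2205.54

457(b) deferral: $4099.32 × 0.09 = $368.94
Dependent care FSA: $94.79
Pre-tax total = $368.94 + $94.79 = $463.73
Taxable wages = $4099.32 − $463.73 = $3635.59
Federal income tax: $3635.59 × 0.26 = $945.25
Municipal income tax: $3635.59 × 0.0225 = $81.80
Paid family leave insurance: $4099.32 × 0.0125 = $51.24
State unemployment insurance (employee share): $4099.32 × 0.01 = $40.99
Legal plan premium: $180.08
Employee stock purchase plan: $130.69
Total deductions = $368.94 + $94.79 + $945.25 + $81.80 + $51.24 + $40.99 + $180.08 + $130.69 = $1893.78
Net pay = $4099.32 − $1893.78 = $2205.54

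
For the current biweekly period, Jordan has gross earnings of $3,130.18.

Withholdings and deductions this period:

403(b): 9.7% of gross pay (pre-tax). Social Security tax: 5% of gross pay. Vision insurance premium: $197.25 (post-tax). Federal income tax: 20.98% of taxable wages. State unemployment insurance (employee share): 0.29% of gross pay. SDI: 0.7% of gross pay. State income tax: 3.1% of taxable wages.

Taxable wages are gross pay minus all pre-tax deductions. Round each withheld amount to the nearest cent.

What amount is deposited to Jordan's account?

$1,761.17

403(b): $3,130.18 × 0.097 = $303.63
Taxable wages = $3,130.18 − $303.63 = $2,826.55
Federal income tax: $2,826.55 × 0.2098 = $593.01
State income tax: $2,826.55 × 0.031 = $87.62
Social Security tax: $3,130.18 × 0.05 = $156.51
SDI: $3,130.18 × 0.007 = $21.91
State unemployment insurance (employee share): $3,130.18 × 0.0029 = $9.08
Vision insurance premium: $197.25
Total deductions = $303.63 + $593.01 + $87.62 + $156.51 + $21.91 + $9.08 + $197.25 = $1,369.01
Net pay = $3,130.18 − $1,369.01 = $1,761.17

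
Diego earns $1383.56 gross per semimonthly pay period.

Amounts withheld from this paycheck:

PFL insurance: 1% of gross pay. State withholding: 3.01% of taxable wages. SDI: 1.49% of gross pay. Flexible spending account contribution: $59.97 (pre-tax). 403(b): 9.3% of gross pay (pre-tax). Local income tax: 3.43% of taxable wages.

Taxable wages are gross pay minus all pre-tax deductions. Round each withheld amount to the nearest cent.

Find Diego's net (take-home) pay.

403(b): $1383.56 × 0.093 = $128.67
Flexible spending account contribution: $59.97
Pre-tax total = $128.67 + $59.97 = $188.64
Taxable wages = $1383.56 − $188.64 = $1194.92
Local income tax: $1194.92 × 0.0343 = $40.99
State withholding: $1194.92 × 0.0301 = $35.97
PFL insurance: $1383.56 × 0.01 = $13.84
SDI: $1383.56 × 0.0149 = $20.62
Total deductions = $128.67 + $59.97 + $40.99 + $35.97 + $13.84 + $20.62 = $300.06
Net pay = $1383.56 − $300.06 = $1083.50

$1083.50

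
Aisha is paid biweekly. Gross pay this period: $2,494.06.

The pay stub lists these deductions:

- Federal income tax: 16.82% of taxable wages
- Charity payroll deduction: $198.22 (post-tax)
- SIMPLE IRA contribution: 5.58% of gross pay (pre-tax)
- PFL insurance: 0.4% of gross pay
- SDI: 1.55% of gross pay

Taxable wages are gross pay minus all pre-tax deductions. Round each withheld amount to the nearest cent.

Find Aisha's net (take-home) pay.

SIMPLE IRA contribution: $2,494.06 × 0.0558 = $139.17
Taxable wages = $2,494.06 − $139.17 = $2,354.89
Federal income tax: $2,354.89 × 0.1682 = $396.09
SDI: $2,494.06 × 0.0155 = $38.66
PFL insurance: $2,494.06 × 0.004 = $9.98
Charity payroll deduction: $198.22
Total deductions = $139.17 + $396.09 + $38.66 + $9.98 + $198.22 = $782.12
Net pay = $2,494.06 − $782.12 = $1,711.94

$1,711.94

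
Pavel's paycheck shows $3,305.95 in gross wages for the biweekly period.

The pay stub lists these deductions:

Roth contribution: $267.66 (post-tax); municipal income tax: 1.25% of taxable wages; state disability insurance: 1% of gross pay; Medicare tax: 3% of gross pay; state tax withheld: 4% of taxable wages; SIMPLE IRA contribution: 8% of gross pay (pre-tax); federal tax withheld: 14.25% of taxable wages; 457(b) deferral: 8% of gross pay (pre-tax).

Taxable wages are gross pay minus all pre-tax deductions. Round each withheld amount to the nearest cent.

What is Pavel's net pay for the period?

SIMPLE IRA contribution: $3,305.95 × 0.08 = $264.48
457(b) deferral: $3,305.95 × 0.08 = $264.48
Pre-tax total = $264.48 + $264.48 = $528.96
Taxable wages = $3,305.95 − $528.96 = $2,776.99
Municipal income tax: $2,776.99 × 0.0125 = $34.71
State tax withheld: $2,776.99 × 0.04 = $111.08
Federal tax withheld: $2,776.99 × 0.1425 = $395.72
State disability insurance: $3,305.95 × 0.01 = $33.06
Medicare tax: $3,305.95 × 0.03 = $99.18
Roth contribution: $267.66
Total deductions = $264.48 + $264.48 + $34.71 + $111.08 + $395.72 + $33.06 + $99.18 + $267.66 = $1,470.37
Net pay = $3,305.95 − $1,470.37 = $1,835.58

$1,835.58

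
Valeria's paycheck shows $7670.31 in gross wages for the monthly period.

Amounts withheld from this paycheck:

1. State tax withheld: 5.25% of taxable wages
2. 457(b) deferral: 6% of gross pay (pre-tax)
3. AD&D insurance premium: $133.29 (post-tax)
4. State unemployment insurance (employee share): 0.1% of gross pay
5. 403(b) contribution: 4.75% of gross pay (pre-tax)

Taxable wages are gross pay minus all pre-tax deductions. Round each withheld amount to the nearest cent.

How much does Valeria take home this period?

$6345.39

457(b) deferral: $7670.31 × 0.06 = $460.22
403(b) contribution: $7670.31 × 0.0475 = $364.34
Pre-tax total = $460.22 + $364.34 = $824.56
Taxable wages = $7670.31 − $824.56 = $6845.75
State tax withheld: $6845.75 × 0.0525 = $359.40
State unemployment insurance (employee share): $7670.31 × 0.001 = $7.67
AD&D insurance premium: $133.29
Total deductions = $460.22 + $364.34 + $359.40 + $7.67 + $133.29 = $1324.92
Net pay = $7670.31 − $1324.92 = $6345.39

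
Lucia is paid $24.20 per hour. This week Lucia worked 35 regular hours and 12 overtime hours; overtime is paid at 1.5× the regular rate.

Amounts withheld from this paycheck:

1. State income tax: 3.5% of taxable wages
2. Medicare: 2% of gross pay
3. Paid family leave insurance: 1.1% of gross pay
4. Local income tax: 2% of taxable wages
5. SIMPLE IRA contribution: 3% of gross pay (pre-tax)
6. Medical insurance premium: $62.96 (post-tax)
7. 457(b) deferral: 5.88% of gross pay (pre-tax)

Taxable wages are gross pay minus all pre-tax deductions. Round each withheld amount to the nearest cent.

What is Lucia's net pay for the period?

Regular pay: 35 × $24.20 = $847.00
Overtime pay: 12 × $24.20 × 1.5 = $435.60
Gross pay = $847.00 + $435.60 = $1,282.60
SIMPLE IRA contribution: $1,282.60 × 0.03 = $38.48
457(b) deferral: $1,282.60 × 0.0588 = $75.42
Pre-tax total = $38.48 + $75.42 = $113.90
Taxable wages = $1,282.60 − $113.90 = $1,168.70
Local income tax: $1,168.70 × 0.02 = $23.37
State income tax: $1,168.70 × 0.035 = $40.90
Medicare: $1,282.60 × 0.02 = $25.65
Paid family leave insurance: $1,282.60 × 0.011 = $14.11
Medical insurance premium: $62.96
Total deductions = $38.48 + $75.42 + $23.37 + $40.90 + $25.65 + $14.11 + $62.96 = $280.89
Net pay = $1,282.60 − $280.89 = $1,001.71

$1,001.71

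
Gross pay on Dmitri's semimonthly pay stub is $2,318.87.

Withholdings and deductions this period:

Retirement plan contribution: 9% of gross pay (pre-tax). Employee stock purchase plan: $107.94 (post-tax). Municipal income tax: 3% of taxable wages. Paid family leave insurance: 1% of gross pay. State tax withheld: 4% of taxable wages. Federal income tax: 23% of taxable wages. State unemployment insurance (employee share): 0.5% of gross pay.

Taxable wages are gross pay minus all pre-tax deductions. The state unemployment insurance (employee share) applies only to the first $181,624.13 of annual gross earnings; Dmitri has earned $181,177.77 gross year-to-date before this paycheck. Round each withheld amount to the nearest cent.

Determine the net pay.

$1,343.75

Retirement plan contribution: $2,318.87 × 0.09 = $208.70
Taxable wages = $2,318.87 − $208.70 = $2,110.17
Municipal income tax: $2,110.17 × 0.03 = $63.31
State tax withheld: $2,110.17 × 0.04 = $84.41
Federal income tax: $2,110.17 × 0.23 = $485.34
State unemployment insurance (employee share): only $181,624.13 − $181,177.77 = $446.36 of this check is subject → $446.36 × 0.005 = $2.23
Paid family leave insurance: $2,318.87 × 0.01 = $23.19
Employee stock purchase plan: $107.94
Total deductions = $208.70 + $63.31 + $84.41 + $485.34 + $2.23 + $23.19 + $107.94 = $975.12
Net pay = $2,318.87 − $975.12 = $1,343.75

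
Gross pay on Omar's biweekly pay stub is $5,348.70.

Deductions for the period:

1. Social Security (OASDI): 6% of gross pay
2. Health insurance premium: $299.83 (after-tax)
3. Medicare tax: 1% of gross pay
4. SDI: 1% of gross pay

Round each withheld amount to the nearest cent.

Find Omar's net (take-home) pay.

SDI: $5,348.70 × 0.01 = $53.49
Medicare tax: $5,348.70 × 0.01 = $53.49
Social Security (OASDI): $5,348.70 × 0.06 = $320.92
Health insurance premium: $299.83
Total deductions = $53.49 + $53.49 + $320.92 + $299.83 = $727.73
Net pay = $5,348.70 − $727.73 = $4,620.97

$4,620.97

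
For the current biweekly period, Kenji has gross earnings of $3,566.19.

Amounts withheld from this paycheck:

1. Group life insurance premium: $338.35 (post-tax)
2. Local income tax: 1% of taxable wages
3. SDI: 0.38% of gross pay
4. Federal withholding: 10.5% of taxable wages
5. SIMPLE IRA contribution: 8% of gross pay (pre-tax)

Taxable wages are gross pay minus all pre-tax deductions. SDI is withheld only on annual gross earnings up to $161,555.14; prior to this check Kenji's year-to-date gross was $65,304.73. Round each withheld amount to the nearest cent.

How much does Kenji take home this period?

SIMPLE IRA contribution: $3,566.19 × 0.08 = $285.30
Taxable wages = $3,566.19 − $285.30 = $3,280.89
Local income tax: $3,280.89 × 0.01 = $32.81
Federal withholding: $3,280.89 × 0.105 = $344.49
SDI: cap not yet reached, full $3,566.19 is subject → $3,566.19 × 0.0038 = $13.55
Group life insurance premium: $338.35
Total deductions = $285.30 + $32.81 + $344.49 + $13.55 + $338.35 = $1,014.50
Net pay = $3,566.19 − $1,014.50 = $2,551.69

$2,551.69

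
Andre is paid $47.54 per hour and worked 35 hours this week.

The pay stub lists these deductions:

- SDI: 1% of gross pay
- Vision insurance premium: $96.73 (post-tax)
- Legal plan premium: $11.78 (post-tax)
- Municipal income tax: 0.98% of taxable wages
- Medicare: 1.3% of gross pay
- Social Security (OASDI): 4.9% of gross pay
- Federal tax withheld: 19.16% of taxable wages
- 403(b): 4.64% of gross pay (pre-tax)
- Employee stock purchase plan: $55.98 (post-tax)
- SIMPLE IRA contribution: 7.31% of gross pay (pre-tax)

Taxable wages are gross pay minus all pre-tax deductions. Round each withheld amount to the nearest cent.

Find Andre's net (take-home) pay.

$885.71

Gross pay: 35 × $47.54 = $1,663.90
403(b): $1,663.90 × 0.0464 = $77.20
SIMPLE IRA contribution: $1,663.90 × 0.0731 = $121.63
Pre-tax total = $77.20 + $121.63 = $198.83
Taxable wages = $1,663.90 − $198.83 = $1,465.07
Federal tax withheld: $1,465.07 × 0.1916 = $280.71
Municipal income tax: $1,465.07 × 0.0098 = $14.36
Social Security (OASDI): $1,663.90 × 0.049 = $81.53
Medicare: $1,663.90 × 0.013 = $21.63
SDI: $1,663.90 × 0.01 = $16.64
Employee stock purchase plan: $55.98
Vision insurance premium: $96.73
Legal plan premium: $11.78
Total deductions = $77.20 + $121.63 + $280.71 + $14.36 + $81.53 + $21.63 + $16.64 + $55.98 + $96.73 + $11.78 = $778.19
Net pay = $1,663.90 − $778.19 = $885.71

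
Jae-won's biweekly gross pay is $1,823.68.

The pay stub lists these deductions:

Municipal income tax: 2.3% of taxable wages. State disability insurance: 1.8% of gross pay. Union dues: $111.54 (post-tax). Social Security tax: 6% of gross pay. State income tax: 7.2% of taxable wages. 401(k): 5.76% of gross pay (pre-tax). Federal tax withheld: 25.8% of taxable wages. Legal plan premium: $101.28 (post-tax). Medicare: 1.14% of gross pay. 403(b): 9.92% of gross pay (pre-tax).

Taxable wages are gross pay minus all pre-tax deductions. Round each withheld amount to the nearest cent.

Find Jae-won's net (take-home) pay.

$619.05

403(b): $1,823.68 × 0.0992 = $180.91
401(k): $1,823.68 × 0.0576 = $105.04
Pre-tax total = $180.91 + $105.04 = $285.95
Taxable wages = $1,823.68 − $285.95 = $1,537.73
Municipal income tax: $1,537.73 × 0.023 = $35.37
State income tax: $1,537.73 × 0.072 = $110.72
Federal tax withheld: $1,537.73 × 0.258 = $396.73
Medicare: $1,823.68 × 0.0114 = $20.79
State disability insurance: $1,823.68 × 0.018 = $32.83
Social Security tax: $1,823.68 × 0.06 = $109.42
Union dues: $111.54
Legal plan premium: $101.28
Total deductions = $180.91 + $105.04 + $35.37 + $110.72 + $396.73 + $20.79 + $32.83 + $109.42 + $111.54 + $101.28 = $1,204.63
Net pay = $1,823.68 − $1,204.63 = $619.05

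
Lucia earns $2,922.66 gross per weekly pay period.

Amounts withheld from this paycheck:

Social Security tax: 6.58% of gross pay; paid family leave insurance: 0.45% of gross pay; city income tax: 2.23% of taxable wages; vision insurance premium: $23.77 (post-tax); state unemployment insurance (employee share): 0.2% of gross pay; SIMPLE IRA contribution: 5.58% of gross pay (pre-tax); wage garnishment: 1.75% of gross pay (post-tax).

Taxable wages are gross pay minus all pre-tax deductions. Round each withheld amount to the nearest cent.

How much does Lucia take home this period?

SIMPLE IRA contribution: $2,922.66 × 0.0558 = $163.08
Taxable wages = $2,922.66 − $163.08 = $2,759.58
City income tax: $2,759.58 × 0.0223 = $61.54
Social Security tax: $2,922.66 × 0.0658 = $192.31
State unemployment insurance (employee share): $2,922.66 × 0.002 = $5.85
Paid family leave insurance: $2,922.66 × 0.0045 = $13.15
Wage garnishment: $2,922.66 × 0.0175 = $51.15
Vision insurance premium: $23.77
Total deductions = $163.08 + $61.54 + $192.31 + $5.85 + $13.15 + $51.15 + $23.77 = $510.85
Net pay = $2,922.66 − $510.85 = $2,411.81

$2,411.81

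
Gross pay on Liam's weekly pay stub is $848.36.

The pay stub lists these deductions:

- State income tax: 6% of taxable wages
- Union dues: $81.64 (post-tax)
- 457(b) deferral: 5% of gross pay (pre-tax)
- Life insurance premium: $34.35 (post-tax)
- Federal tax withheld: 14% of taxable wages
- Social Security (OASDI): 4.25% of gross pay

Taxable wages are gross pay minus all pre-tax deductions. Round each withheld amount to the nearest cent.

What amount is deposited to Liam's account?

457(b) deferral: $848.36 × 0.05 = $42.42
Taxable wages = $848.36 − $42.42 = $805.94
Federal tax withheld: $805.94 × 0.14 = $112.83
State income tax: $805.94 × 0.06 = $48.36
Social Security (OASDI): $848.36 × 0.0425 = $36.06
Life insurance premium: $34.35
Union dues: $81.64
Total deductions = $42.42 + $112.83 + $48.36 + $36.06 + $34.35 + $81.64 = $355.66
Net pay = $848.36 − $355.66 = $492.70

$492.70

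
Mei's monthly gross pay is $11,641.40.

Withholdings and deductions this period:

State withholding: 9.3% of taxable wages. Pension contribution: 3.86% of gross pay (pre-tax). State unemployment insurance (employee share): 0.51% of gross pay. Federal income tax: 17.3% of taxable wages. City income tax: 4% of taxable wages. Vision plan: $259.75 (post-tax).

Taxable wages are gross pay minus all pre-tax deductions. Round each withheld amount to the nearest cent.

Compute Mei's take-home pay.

Pension contribution: $11,641.40 × 0.0386 = $449.36
Taxable wages = $11,641.40 − $449.36 = $11,192.04
Federal income tax: $11,192.04 × 0.173 = $1,936.22
City income tax: $11,192.04 × 0.04 = $447.68
State withholding: $11,192.04 × 0.093 = $1,040.86
State unemployment insurance (employee share): $11,641.40 × 0.0051 = $59.37
Vision plan: $259.75
Total deductions = $449.36 + $1,936.22 + $447.68 + $1,040.86 + $59.37 + $259.75 = $4,193.24
Net pay = $11,641.40 − $4,193.24 = $7,448.16

$7,448.16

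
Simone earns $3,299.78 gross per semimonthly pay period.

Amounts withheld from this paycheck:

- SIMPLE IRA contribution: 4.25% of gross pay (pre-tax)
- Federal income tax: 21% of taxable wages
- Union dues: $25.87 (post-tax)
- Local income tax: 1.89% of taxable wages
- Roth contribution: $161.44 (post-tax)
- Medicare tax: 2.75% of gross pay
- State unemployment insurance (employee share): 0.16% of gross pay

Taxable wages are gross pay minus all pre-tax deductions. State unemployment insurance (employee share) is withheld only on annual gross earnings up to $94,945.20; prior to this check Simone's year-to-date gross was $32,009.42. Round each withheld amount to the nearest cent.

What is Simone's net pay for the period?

$2,152.99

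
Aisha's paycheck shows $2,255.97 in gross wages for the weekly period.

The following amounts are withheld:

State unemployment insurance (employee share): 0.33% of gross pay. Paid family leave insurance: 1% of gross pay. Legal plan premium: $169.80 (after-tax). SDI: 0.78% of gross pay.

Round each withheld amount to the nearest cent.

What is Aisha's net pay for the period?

SDI: $2,255.97 × 0.0078 = $17.60
State unemployment insurance (employee share): $2,255.97 × 0.0033 = $7.44
Paid family leave insurance: $2,255.97 × 0.01 = $22.56
Legal plan premium: $169.80
Total deductions = $17.60 + $7.44 + $22.56 + $169.80 = $217.40
Net pay = $2,255.97 − $217.40 = $2,038.57

$2,038.57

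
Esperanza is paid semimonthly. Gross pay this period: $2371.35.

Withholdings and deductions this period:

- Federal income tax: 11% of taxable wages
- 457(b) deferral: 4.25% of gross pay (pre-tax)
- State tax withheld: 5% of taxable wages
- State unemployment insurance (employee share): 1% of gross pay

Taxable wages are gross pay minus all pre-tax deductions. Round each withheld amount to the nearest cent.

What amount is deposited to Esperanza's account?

$1883.57

457(b) deferral: $2371.35 × 0.0425 = $100.78
Taxable wages = $2371.35 − $100.78 = $2270.57
Federal income tax: $2270.57 × 0.11 = $249.76
State tax withheld: $2270.57 × 0.05 = $113.53
State unemployment insurance (employee share): $2371.35 × 0.01 = $23.71
Total deductions = $100.78 + $249.76 + $113.53 + $23.71 = $487.78
Net pay = $2371.35 − $487.78 = $1883.57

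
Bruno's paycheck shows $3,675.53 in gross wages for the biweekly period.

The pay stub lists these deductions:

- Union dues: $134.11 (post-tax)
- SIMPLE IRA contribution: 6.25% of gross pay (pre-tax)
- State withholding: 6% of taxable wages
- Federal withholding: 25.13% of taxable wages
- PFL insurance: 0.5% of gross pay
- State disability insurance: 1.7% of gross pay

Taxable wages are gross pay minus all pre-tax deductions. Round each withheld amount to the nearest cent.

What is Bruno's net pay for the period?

$2,158.16

SIMPLE IRA contribution: $3,675.53 × 0.0625 = $229.72
Taxable wages = $3,675.53 − $229.72 = $3,445.81
Federal withholding: $3,445.81 × 0.2513 = $865.93
State withholding: $3,445.81 × 0.06 = $206.75
PFL insurance: $3,675.53 × 0.005 = $18.38
State disability insurance: $3,675.53 × 0.017 = $62.48
Union dues: $134.11
Total deductions = $229.72 + $865.93 + $206.75 + $18.38 + $62.48 + $134.11 = $1,517.37
Net pay = $3,675.53 − $1,517.37 = $2,158.16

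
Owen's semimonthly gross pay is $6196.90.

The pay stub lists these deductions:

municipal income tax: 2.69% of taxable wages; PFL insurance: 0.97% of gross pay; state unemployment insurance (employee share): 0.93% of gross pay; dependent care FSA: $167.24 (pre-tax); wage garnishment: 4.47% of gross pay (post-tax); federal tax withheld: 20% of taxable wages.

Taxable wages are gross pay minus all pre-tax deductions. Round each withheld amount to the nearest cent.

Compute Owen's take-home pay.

Dependent care FSA: $167.24
Taxable wages = $6196.90 − $167.24 = $6029.66
Municipal income tax: $6029.66 × 0.0269 = $162.20
Federal tax withheld: $6029.66 × 0.2 = $1205.93
State unemployment insurance (employee share): $6196.90 × 0.0093 = $57.63
PFL insurance: $6196.90 × 0.0097 = $60.11
Wage garnishment: $6196.90 × 0.0447 = $277.00
Total deductions = $167.24 + $162.20 + $1205.93 + $57.63 + $60.11 + $277.00 = $1930.11
Net pay = $6196.90 − $1930.11 = $4266.79

$4266.79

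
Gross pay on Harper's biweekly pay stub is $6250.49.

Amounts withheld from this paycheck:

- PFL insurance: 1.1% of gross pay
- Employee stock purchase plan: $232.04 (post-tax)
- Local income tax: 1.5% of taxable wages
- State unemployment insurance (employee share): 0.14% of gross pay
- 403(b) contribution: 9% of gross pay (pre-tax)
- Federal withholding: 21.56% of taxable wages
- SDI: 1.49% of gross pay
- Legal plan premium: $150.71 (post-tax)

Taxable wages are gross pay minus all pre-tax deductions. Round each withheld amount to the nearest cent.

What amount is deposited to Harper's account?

$3822.92

403(b) contribution: $6250.49 × 0.09 = $562.54
Taxable wages = $6250.49 − $562.54 = $5687.95
Federal withholding: $5687.95 × 0.2156 = $1226.32
Local income tax: $5687.95 × 0.015 = $85.32
SDI: $6250.49 × 0.0149 = $93.13
State unemployment insurance (employee share): $6250.49 × 0.0014 = $8.75
PFL insurance: $6250.49 × 0.011 = $68.76
Legal plan premium: $150.71
Employee stock purchase plan: $232.04
Total deductions = $562.54 + $1226.32 + $85.32 + $93.13 + $8.75 + $68.76 + $150.71 + $232.04 = $2427.57
Net pay = $6250.49 − $2427.57 = $3822.92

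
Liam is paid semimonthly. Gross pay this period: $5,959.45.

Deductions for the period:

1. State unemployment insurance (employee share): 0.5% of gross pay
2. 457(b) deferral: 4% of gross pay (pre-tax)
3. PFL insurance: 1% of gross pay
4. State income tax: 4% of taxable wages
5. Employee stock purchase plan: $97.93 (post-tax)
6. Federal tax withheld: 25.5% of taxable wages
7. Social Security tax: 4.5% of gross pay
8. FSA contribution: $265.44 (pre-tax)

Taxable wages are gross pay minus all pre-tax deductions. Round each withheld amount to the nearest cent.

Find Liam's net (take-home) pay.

$3,390.71

FSA contribution: $265.44
457(b) deferral: $5,959.45 × 0.04 = $238.38
Pre-tax total = $265.44 + $238.38 = $503.82
Taxable wages = $5,959.45 − $503.82 = $5,455.63
State income tax: $5,455.63 × 0.04 = $218.23
Federal tax withheld: $5,455.63 × 0.255 = $1,391.19
Social Security tax: $5,959.45 × 0.045 = $268.18
State unemployment insurance (employee share): $5,959.45 × 0.005 = $29.80
PFL insurance: $5,959.45 × 0.01 = $59.59
Employee stock purchase plan: $97.93
Total deductions = $265.44 + $238.38 + $218.23 + $1,391.19 + $268.18 + $29.80 + $59.59 + $97.93 = $2,568.74
Net pay = $5,959.45 − $2,568.74 = $3,390.71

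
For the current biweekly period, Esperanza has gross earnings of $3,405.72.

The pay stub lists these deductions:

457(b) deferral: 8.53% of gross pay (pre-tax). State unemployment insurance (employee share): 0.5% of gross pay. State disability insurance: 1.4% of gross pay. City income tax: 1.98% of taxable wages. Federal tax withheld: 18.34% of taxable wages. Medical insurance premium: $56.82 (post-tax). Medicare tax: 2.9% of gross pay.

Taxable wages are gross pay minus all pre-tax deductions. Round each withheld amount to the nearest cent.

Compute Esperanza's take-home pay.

457(b) deferral: $3,405.72 × 0.0853 = $290.51
Taxable wages = $3,405.72 − $290.51 = $3,115.21
Federal tax withheld: $3,115.21 × 0.1834 = $571.33
City income tax: $3,115.21 × 0.0198 = $61.68
Medicare tax: $3,405.72 × 0.029 = $98.77
State disability insurance: $3,405.72 × 0.014 = $47.68
State unemployment insurance (employee share): $3,405.72 × 0.005 = $17.03
Medical insurance premium: $56.82
Total deductions = $290.51 + $571.33 + $61.68 + $98.77 + $47.68 + $17.03 + $56.82 = $1,143.82
Net pay = $3,405.72 − $1,143.82 = $2,261.90

$2,261.90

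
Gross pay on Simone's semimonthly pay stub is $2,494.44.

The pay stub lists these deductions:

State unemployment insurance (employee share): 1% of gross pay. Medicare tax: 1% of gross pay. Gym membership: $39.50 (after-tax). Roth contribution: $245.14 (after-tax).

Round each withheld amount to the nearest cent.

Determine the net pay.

State unemployment insurance (employee share): $2,494.44 × 0.01 = $24.94
Medicare tax: $2,494.44 × 0.01 = $24.94
Roth contribution: $245.14
Gym membership: $39.50
Total deductions = $24.94 + $24.94 + $245.14 + $39.50 = $334.52
Net pay = $2,494.44 − $334.52 = $2,159.92

$2,159.92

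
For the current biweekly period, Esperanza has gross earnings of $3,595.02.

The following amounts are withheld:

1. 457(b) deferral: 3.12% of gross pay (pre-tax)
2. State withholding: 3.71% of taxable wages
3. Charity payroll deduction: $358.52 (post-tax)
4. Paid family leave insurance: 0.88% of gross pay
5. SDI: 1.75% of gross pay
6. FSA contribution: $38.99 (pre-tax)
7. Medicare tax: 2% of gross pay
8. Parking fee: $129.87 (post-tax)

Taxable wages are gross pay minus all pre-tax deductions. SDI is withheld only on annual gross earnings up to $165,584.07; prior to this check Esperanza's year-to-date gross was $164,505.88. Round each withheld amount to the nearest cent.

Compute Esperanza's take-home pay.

$2,705.30

457(b) deferral: $3,595.02 × 0.0312 = $112.16
FSA contribution: $38.99
Pre-tax total = $112.16 + $38.99 = $151.15
Taxable wages = $3,595.02 − $151.15 = $3,443.87
State withholding: $3,443.87 × 0.0371 = $127.77
Medicare tax: $3,595.02 × 0.02 = $71.90
SDI: only $165,584.07 − $164,505.88 = $1,078.19 of this check is subject → $1,078.19 × 0.0175 = $18.87
Paid family leave insurance: $3,595.02 × 0.0088 = $31.64
Charity payroll deduction: $358.52
Parking fee: $129.87
Total deductions = $112.16 + $38.99 + $127.77 + $71.90 + $18.87 + $31.64 + $358.52 + $129.87 = $889.72
Net pay = $3,595.02 − $889.72 = $2,705.30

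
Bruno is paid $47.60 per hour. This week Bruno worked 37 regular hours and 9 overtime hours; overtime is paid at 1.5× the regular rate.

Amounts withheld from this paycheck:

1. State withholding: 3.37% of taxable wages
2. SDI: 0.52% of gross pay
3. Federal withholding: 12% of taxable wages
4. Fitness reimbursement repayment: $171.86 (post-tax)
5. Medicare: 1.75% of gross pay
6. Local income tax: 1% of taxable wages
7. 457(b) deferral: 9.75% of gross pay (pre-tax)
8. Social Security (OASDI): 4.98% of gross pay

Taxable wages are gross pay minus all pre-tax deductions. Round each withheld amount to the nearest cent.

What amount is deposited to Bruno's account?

Regular pay: 37 × $47.60 = $1761.20
Overtime pay: 9 × $47.60 × 1.5 = $642.60
Gross pay = $1761.20 + $642.60 = $2403.80
457(b) deferral: $2403.80 × 0.0975 = $234.37
Taxable wages = $2403.80 − $234.37 = $2169.43
Local income tax: $2169.43 × 0.01 = $21.69
State withholding: $2169.43 × 0.0337 = $73.11
Federal withholding: $2169.43 × 0.12 = $260.33
Medicare: $2403.80 × 0.0175 = $42.07
SDI: $2403.80 × 0.0052 = $12.50
Social Security (OASDI): $2403.80 × 0.0498 = $119.71
Fitness reimbursement repayment: $171.86
Total deductions = $234.37 + $21.69 + $73.11 + $260.33 + $42.07 + $12.50 + $119.71 + $171.86 = $935.64
Net pay = $2403.80 − $935.64 = $1468.16

$1468.16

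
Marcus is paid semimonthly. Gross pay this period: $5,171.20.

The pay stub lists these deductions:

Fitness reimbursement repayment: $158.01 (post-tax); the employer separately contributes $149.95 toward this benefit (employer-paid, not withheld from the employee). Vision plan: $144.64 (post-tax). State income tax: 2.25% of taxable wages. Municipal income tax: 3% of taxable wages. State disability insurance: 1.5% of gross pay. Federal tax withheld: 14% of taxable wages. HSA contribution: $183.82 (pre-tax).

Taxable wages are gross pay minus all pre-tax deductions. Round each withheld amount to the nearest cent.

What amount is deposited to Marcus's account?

HSA contribution: $183.82
Taxable wages = $5,171.20 − $183.82 = $4,987.38
Federal tax withheld: $4,987.38 × 0.14 = $698.23
Municipal income tax: $4,987.38 × 0.03 = $149.62
State income tax: $4,987.38 × 0.0225 = $112.22
State disability insurance: $5,171.20 × 0.015 = $77.57
Fitness reimbursement repayment: $158.01
Vision plan: $144.64
(Employer's $149.95 toward fitness reimbursement repayment is not withheld from the employee.)
Total deductions = $183.82 + $698.23 + $149.62 + $112.22 + $77.57 + $158.01 + $144.64 = $1,524.11
Net pay = $5,171.20 − $1,524.11 = $3,647.09

$3,647.09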